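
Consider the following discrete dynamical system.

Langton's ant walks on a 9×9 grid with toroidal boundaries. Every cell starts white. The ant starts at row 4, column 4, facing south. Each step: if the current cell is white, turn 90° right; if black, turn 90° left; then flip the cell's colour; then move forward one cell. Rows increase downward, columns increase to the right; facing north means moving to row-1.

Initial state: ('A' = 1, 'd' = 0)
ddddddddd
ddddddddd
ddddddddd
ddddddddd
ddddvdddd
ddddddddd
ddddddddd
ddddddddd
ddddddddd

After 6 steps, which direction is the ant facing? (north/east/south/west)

k=0  ddddddddd
ddddddddd
ddddddddd
ddddddddd
ddddvdddd
ddddddddd
ddddddddd
ddddddddd
ddddddddd
k=1  ddddddddd
ddddddddd
ddddddddd
ddddddddd
ddd<Adddd
ddddddddd
ddddddddd
ddddddddd
ddddddddd
k=2  ddddddddd
ddddddddd
ddddddddd
ddd^ddddd
dddAAdddd
ddddddddd
ddddddddd
ddddddddd
ddddddddd
k=3  ddddddddd
ddddddddd
ddddddddd
dddA>dddd
dddAAdddd
ddddddddd
ddddddddd
ddddddddd
ddddddddd
k=4  ddddddddd
ddddddddd
ddddddddd
dddAAdddd
dddAvdddd
ddddddddd
ddddddddd
ddddddddd
ddddddddd
k=5  ddddddddd
ddddddddd
ddddddddd
dddAAdddd
dddAd>ddd
ddddddddd
ddddddddd
ddddddddd
ddddddddd
k=6  ddddddddd
ddddddddd
ddddddddd
dddAAdddd
dddAdAddd
dddddvddd
ddddddddd
ddddddddd
ddddddddd

south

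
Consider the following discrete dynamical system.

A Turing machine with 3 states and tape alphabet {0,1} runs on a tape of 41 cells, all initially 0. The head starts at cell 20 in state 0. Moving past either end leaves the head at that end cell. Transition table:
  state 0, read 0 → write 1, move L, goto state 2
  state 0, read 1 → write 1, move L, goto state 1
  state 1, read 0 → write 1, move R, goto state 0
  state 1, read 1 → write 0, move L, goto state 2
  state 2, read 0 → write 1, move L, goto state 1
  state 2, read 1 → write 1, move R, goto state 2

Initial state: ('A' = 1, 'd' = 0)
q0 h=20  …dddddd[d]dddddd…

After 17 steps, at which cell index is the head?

t=0: q0 h=20  …dddddd[d]dddddd…
t=1: q2 h=19  …dddddd[d]Addddd…
t=2: q1 h=18  …dddddd[d]AAdddd…
t=3: q0 h=19  …dddddA[A]Addddd…
t=4: q1 h=18  …dddddd[A]AAdddd…
t=5: q2 h=17  …dddddd[d]dAAddd…
t=6: q1 h=16  …dddddd[d]AdAAdd…
t=7: q0 h=17  …dddddA[A]dAAddd…
t=8: q1 h=16  …dddddd[A]AdAAdd…
t=9: q2 h=15  …dddddd[d]dAdAAd…
t=10: q1 h=14  …dddddd[d]AdAdAA…
t=11: q0 h=15  …dddddA[A]dAdAAd…
t=12: q1 h=14  …dddddd[A]AdAdAA…
t=13: q2 h=13  …dddddd[d]dAdAdA…
t=14: q1 h=12  …dddddd[d]AdAdAd…
t=15: q0 h=13  …dddddA[A]dAdAdA…
t=16: q1 h=12  …dddddd[A]AdAdAd…
t=17: q2 h=11  …dddddd[d]dAdAdA…

11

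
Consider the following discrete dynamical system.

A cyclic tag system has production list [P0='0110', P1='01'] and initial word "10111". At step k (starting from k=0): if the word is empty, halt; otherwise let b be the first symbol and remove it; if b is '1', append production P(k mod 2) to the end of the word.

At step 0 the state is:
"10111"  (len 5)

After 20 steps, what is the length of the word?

21

gen 0: "10111"  (len 5)
gen 1: "01110110"  (len 8)
gen 2: "1110110"  (len 7)
gen 3: "1101100110"  (len 10)
gen 4: "10110011001"  (len 11)
gen 5: "01100110010110"  (len 14)
gen 6: "1100110010110"  (len 13)
gen 7: "1001100101100110"  (len 16)
gen 8: "00110010110011001"  (len 17)
gen 9: "0110010110011001"  (len 16)
gen 10: "110010110011001"  (len 15)
gen 11: "100101100110010110"  (len 18)
gen 12: "0010110011001011001"  (len 19)
gen 13: "010110011001011001"  (len 18)
gen 14: "10110011001011001"  (len 17)
gen 15: "01100110010110010110"  (len 20)
gen 16: "1100110010110010110"  (len 19)
gen 17: "1001100101100101100110"  (len 22)
gen 18: "00110010110010110011001"  (len 23)
gen 19: "0110010110010110011001"  (len 22)
gen 20: "110010110010110011001"  (len 21)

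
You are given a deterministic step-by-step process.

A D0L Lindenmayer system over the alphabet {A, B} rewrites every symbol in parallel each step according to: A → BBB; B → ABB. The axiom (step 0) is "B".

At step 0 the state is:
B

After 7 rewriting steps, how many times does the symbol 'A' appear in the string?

t=0: B
t=1: ABB
t=2: BBBABBABB
t=3: ABBABBABBBBBABBABBBBBABBABB
t=4: BBBABBABBBBBABBABBBBBABBABBABBABBABBBBBABBABBBBBABBABBABBABBABBBBBABBABBBBBABBABB
t=5: ABBABBABBBBBABBABBBBBABBABBABBABBABBBBBABBABBBBBABBABBABBA…BABBABBABBABBBBBABBABBBBBABBABBABBABBABBBBBABBABBBBBABBABB  (len 243)
t=6: BBBABBABBBBBABBABBBBBABBABBABBABBABBBBBABBABBBBBABBABBABBA…BABBABBABBABBBBBABBABBBBBABBABBABBABBABBBBBABBABBBBBABBABB  (len 729)
t=7: ABBABBABBBBBABBABBBBBABBABBABBABBABBBBBABBABBBBBABBABBABBA…BABBABBABBABBBBBABBABBBBBABBABBABBABBABBBBBABBABBBBBABBABB  (len 2187)

547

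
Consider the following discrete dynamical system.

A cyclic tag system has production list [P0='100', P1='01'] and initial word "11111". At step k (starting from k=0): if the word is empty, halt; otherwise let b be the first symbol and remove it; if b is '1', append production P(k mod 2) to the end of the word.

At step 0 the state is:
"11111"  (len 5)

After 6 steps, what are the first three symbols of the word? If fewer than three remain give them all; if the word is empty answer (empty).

000

gen 0: "11111"  (len 5)
gen 1: "1111100"  (len 7)
gen 2: "11110001"  (len 8)
gen 3: "1110001100"  (len 10)
gen 4: "11000110001"  (len 11)
gen 5: "1000110001100"  (len 13)
gen 6: "00011000110001"  (len 14)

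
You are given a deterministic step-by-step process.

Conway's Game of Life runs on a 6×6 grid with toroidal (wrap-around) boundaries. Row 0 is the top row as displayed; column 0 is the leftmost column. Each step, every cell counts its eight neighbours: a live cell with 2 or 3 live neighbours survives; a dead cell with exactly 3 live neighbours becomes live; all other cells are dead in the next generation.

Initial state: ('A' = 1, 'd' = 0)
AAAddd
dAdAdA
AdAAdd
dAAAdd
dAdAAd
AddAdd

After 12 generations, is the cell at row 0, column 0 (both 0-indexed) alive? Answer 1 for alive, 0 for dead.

t=0: AAAddd
dAdAdA
AdAAdd
dAAAdd
dAdAAd
AddAdd
t=1: dddAAA
dddAAA
Addddd
Addddd
AAddAd
AddAAA
t=2: ddAddd
AddAdd
AdddAd
Addddd
dAdAAd
dAAddd
t=3: ddAAdd
dAdAdA
AAdddd
AAdAAd
AAdAdd
dAdddd
t=4: AAdAAd
dAdAAd
dddAdd
dddAAd
dddAAA
AAdAdd
t=5: dddddd
AAdddA
dddddd
ddAddA
AddddA
dAdddd
t=6: dAdddd
Addddd
dAdddA
AddddA
AAdddA
Addddd
t=7: AAdddd
AAdddd
dAdddA
ddddAd
dAdddd
dddddA
t=8: dAdddA
ddAddA
dAdddA
Addddd
dddddd
dAdddd
t=9: dAAddd
dAAdAA
dAdddA
Addddd
dddddd
Addddd
t=10: ddAAdA
dddAAA
dAAdAA
Addddd
dddddd
dAdddd
t=11: AdAAdA
dAdddd
dAAddd
AAdddA
dddddd
ddAddd
t=12: AdAAdd
dddAdd
ddAddd
AAAddd
AAdddd
dAAAdd

1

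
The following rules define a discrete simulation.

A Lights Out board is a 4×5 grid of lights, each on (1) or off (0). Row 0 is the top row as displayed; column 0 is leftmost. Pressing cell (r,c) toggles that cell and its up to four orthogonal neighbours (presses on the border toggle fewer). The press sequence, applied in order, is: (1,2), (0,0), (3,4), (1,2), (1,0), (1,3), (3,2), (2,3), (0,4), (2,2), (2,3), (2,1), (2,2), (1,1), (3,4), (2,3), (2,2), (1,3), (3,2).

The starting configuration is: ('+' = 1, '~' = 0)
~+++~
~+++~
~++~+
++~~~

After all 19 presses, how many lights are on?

9

k=0  ~+++~
~+++~
~++~+
++~~~
k=1  ~+~+~
~~~~~
~+~~+
++~~~
k=2  +~~+~
+~~~~
~+~~+
++~~~
k=3  +~~+~
+~~~~
~+~~~
++~++
k=4  +~++~
++++~
~++~~
++~++
k=5  ~~++~
~~++~
+++~~
++~++
k=6  ~~+~~
~~~~+
++++~
++~++
k=7  ~~+~~
~~~~+
++~+~
+~+~+
k=8  ~~+~~
~~~++
+++~+
+~+++
k=9  ~~+++
~~~+~
+++~+
+~+++
k=10  ~~+++
~~++~
+~~++
+~~++
k=11  ~~+++
~~+~~
+~+~~
+~~~+
k=12  ~~+++
~++~~
~+~~~
++~~+
k=13  ~~+++
~+~~~
~~++~
+++~+
k=14  ~++++
+~+~~
~+++~
+++~+
k=15  ~++++
+~+~~
~++++
++++~
k=16  ~++++
+~++~
~+~~~
+++~~
k=17  ~++++
+~~+~
~~++~
++~~~
k=18  ~++~+
+~+~+
~~+~~
++~~~
k=19  ~++~+
+~+~+
~~~~~
+~++~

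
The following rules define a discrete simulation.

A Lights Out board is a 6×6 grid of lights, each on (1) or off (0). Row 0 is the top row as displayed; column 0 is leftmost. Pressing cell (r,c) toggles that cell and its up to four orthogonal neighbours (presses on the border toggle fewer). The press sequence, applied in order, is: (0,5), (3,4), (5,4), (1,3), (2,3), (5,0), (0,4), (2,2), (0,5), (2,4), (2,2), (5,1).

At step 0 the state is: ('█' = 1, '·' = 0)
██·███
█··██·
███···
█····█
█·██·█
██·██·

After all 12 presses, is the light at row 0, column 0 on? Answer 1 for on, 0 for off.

k=0  ██·███
█··██·
███···
█····█
█·██·█
██·██·
k=1  ██·█··
█··███
███···
█····█
█·██·█
██·██·
k=2  ██·█··
█··███
███·█·
█··██·
█·████
██·██·
k=3  ██·█··
█··███
███·█·
█··██·
█·██·█
██···█
k=4  ██····
█·█··█
█████·
█··██·
█·██·█
██···█
k=5  ██····
█·██·█
██····
█···█·
█·██·█
██···█
k=6  ██····
█·██·█
██····
█···█·
··██·█
·····█
k=7  ██·███
█·████
██····
█···█·
··██·█
·····█
k=8  ██·███
█··███
█·██··
█·█·█·
··██·█
·····█
k=9  ██·█··
█··██·
█·██··
█·█·█·
··██·█
·····█
k=10  ██·█··
█··█··
█·█·██
█·█···
··██·█
·····█
k=11  ██·█··
█·██··
██·███
█·····
··██·█
·····█
k=12  ██·█··
█·██··
██·███
█·····
·███·█
███··█

1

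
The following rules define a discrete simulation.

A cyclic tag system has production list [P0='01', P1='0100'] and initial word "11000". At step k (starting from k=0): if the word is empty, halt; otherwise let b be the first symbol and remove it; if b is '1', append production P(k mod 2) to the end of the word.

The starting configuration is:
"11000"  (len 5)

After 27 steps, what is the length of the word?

step 0: "11000"  (len 5)
step 1: "100001"  (len 6)
step 2: "000010100"  (len 9)
step 3: "00010100"  (len 8)
step 4: "0010100"  (len 7)
step 5: "010100"  (len 6)
step 6: "10100"  (len 5)
step 7: "010001"  (len 6)
step 8: "10001"  (len 5)
step 9: "000101"  (len 6)
step 10: "00101"  (len 5)
step 11: "0101"  (len 4)
step 12: "101"  (len 3)
step 13: "0101"  (len 4)
step 14: "101"  (len 3)
step 15: "0101"  (len 4)
step 16: "101"  (len 3)
step 17: "0101"  (len 4)
step 18: "101"  (len 3)
step 19: "0101"  (len 4)
step 20: "101"  (len 3)
step 21: "0101"  (len 4)
step 22: "101"  (len 3)
step 23: "0101"  (len 4)
step 24: "101"  (len 3)
step 25: "0101"  (len 4)
step 26: "101"  (len 3)
step 27: "0101"  (len 4)

4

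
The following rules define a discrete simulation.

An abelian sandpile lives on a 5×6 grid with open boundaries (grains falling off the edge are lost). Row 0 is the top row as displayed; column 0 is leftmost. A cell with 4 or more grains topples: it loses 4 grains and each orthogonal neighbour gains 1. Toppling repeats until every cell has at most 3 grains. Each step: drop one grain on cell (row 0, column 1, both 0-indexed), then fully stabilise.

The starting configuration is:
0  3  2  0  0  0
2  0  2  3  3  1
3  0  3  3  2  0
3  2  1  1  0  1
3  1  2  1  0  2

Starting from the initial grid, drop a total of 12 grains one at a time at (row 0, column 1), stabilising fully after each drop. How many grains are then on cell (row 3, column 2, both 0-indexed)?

k=0  0  3  2  0  0  0
2  0  2  3  3  1
3  0  3  3  2  0
3  2  1  1  0  1
3  1  2  1  0  2
k=1  1  0  3  0  0  0
2  1  2  3  3  1
3  0  3  3  2  0
3  2  1  1  0  1
3  1  2  1  0  2
k=2  1  1  3  0  0  0
2  1  2  3  3  1
3  0  3  3  2  0
3  2  1  1  0  1
3  1  2  1  0  2
k=3  1  2  3  0  0  0
2  1  2  3  3  1
3  0  3  3  2  0
3  2  1  1  0  1
3  1  2  1  0  2
k=4  1  3  3  0  0  0
2  1  2  3  3  1
3  0  3  3  2  0
3  2  1  1  0  1
3  1  2  1  0  2
k=5  2  1  0  1  0  0
2  2  3  3  3  1
3  0  3  3  2  0
3  2  1  1  0  1
3  1  2  1  0  2
k=6  2  2  0  1  0  0
2  2  3  3  3  1
3  0  3  3  2  0
3  2  1  1  0  1
3  1  2  1  0  2
k=7  2  3  0  1  0  0
2  2  3  3  3  1
3  0  3  3  2  0
3  2  1  1  0  1
3  1  2  1  0  2
k=8  3  0  1  1  0  0
2  3  3  3  3  1
3  0  3  3  2  0
3  2  1  1  0  1
3  1  2  1  0  2
k=9  3  1  1  1  0  0
2  3  3  3  3  1
3  0  3  3  2  0
3  2  1  1  0  1
3  1  2  1  0  2
k=10  3  2  1  1  0  0
2  3  3  3  3  1
3  0  3  3  2  0
3  2  1  1  0  1
3  1  2  1  0  2
k=11  3  3  1  1  0  0
2  3  3  3  3  1
3  0  3  3  2  0
3  2  1  1  0  1
3  1  2  1  0  2
k=12  1  2  3  2  1  0
1  2  2  2  1  2
1  3  1  2  0  1
1  3  2  2  1  1
0  2  2  1  0  2

2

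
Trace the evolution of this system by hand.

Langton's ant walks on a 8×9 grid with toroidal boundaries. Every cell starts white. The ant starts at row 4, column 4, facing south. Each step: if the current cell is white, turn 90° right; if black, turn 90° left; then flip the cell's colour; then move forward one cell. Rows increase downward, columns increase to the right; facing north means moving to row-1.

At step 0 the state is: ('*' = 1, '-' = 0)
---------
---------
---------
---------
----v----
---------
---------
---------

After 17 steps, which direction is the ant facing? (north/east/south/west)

east

[0] ---------
---------
---------
---------
----v----
---------
---------
---------
[1] ---------
---------
---------
---------
---<*----
---------
---------
---------
[2] ---------
---------
---------
---^-----
---**----
---------
---------
---------
[3] ---------
---------
---------
---*>----
---**----
---------
---------
---------
[4] ---------
---------
---------
---**----
---*v----
---------
---------
---------
[5] ---------
---------
---------
---**----
---*->---
---------
---------
---------
[6] ---------
---------
---------
---**----
---*-*---
-----v---
---------
---------
[7] ---------
---------
---------
---**----
---*-*---
----<*---
---------
---------
[8] ---------
---------
---------
---**----
---*^*---
----**---
---------
---------
[9] ---------
---------
---------
---**----
---**>---
----**---
---------
---------
[10] ---------
---------
---------
---**^---
---**----
----**---
---------
---------
[11] ---------
---------
---------
---***>--
---**----
----**---
---------
---------
[12] ---------
---------
---------
---****--
---**-v--
----**---
---------
---------
[13] ---------
---------
---------
---****--
---**<*--
----**---
---------
---------
[14] ---------
---------
---------
---**^*--
---****--
----**---
---------
---------
[15] ---------
---------
---------
---*<-*--
---****--
----**---
---------
---------
[16] ---------
---------
---------
---*--*--
---*v**--
----**---
---------
---------
[17] ---------
---------
---------
---*--*--
---*->*--
----**---
---------
---------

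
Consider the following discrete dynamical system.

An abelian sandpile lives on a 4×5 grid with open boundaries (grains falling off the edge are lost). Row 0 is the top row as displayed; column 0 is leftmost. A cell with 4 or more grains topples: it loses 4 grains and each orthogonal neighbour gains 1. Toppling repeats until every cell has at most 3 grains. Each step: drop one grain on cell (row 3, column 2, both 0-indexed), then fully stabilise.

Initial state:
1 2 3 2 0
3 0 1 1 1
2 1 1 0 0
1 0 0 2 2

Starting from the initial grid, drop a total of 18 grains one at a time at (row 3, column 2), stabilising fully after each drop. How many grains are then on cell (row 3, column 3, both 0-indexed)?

3

t=0: 1 2 3 2 0
3 0 1 1 1
2 1 1 0 0
1 0 0 2 2
t=1: 1 2 3 2 0
3 0 1 1 1
2 1 1 0 0
1 0 1 2 2
t=2: 1 2 3 2 0
3 0 1 1 1
2 1 1 0 0
1 0 2 2 2
t=3: 1 2 3 2 0
3 0 1 1 1
2 1 1 0 0
1 0 3 2 2
t=4: 1 2 3 2 0
3 0 1 1 1
2 1 2 0 0
1 1 0 3 2
t=5: 1 2 3 2 0
3 0 1 1 1
2 1 2 0 0
1 1 1 3 2
t=6: 1 2 3 2 0
3 0 1 1 1
2 1 2 0 0
1 1 2 3 2
t=7: 1 2 3 2 0
3 0 1 1 1
2 1 2 0 0
1 1 3 3 2
t=8: 1 2 3 2 0
3 0 1 1 1
2 1 3 1 0
1 2 1 0 3
t=9: 1 2 3 2 0
3 0 1 1 1
2 1 3 1 0
1 2 2 0 3
t=10: 1 2 3 2 0
3 0 1 1 1
2 1 3 1 0
1 2 3 0 3
t=11: 1 2 3 2 0
3 0 2 1 1
2 2 0 2 0
1 3 1 1 3
t=12: 1 2 3 2 0
3 0 2 1 1
2 2 0 2 0
1 3 2 1 3
t=13: 1 2 3 2 0
3 0 2 1 1
2 2 0 2 0
1 3 3 1 3
t=14: 1 2 3 2 0
3 0 2 1 1
2 3 1 2 0
2 0 1 2 3
t=15: 1 2 3 2 0
3 0 2 1 1
2 3 1 2 0
2 0 2 2 3
t=16: 1 2 3 2 0
3 0 2 1 1
2 3 1 2 0
2 0 3 2 3
t=17: 1 2 3 2 0
3 0 2 1 1
2 3 2 2 0
2 1 0 3 3
t=18: 1 2 3 2 0
3 0 2 1 1
2 3 2 2 0
2 1 1 3 3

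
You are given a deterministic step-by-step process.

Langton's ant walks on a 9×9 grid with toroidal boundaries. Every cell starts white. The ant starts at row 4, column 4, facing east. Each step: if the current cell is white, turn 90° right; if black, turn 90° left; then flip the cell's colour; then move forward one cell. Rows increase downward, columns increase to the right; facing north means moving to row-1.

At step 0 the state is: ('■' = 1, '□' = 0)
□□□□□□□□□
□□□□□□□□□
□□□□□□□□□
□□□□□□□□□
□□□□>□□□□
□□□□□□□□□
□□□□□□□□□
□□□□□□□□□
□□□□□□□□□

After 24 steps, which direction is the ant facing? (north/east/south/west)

west

[0] □□□□□□□□□
□□□□□□□□□
□□□□□□□□□
□□□□□□□□□
□□□□>□□□□
□□□□□□□□□
□□□□□□□□□
□□□□□□□□□
□□□□□□□□□
[1] □□□□□□□□□
□□□□□□□□□
□□□□□□□□□
□□□□□□□□□
□□□□■□□□□
□□□□v□□□□
□□□□□□□□□
□□□□□□□□□
□□□□□□□□□
[2] □□□□□□□□□
□□□□□□□□□
□□□□□□□□□
□□□□□□□□□
□□□□■□□□□
□□□<■□□□□
□□□□□□□□□
□□□□□□□□□
□□□□□□□□□
[3] □□□□□□□□□
□□□□□□□□□
□□□□□□□□□
□□□□□□□□□
□□□^■□□□□
□□□■■□□□□
□□□□□□□□□
□□□□□□□□□
□□□□□□□□□
[4] □□□□□□□□□
□□□□□□□□□
□□□□□□□□□
□□□□□□□□□
□□□■>□□□□
□□□■■□□□□
□□□□□□□□□
□□□□□□□□□
□□□□□□□□□
[5] □□□□□□□□□
□□□□□□□□□
□□□□□□□□□
□□□□^□□□□
□□□■□□□□□
□□□■■□□□□
□□□□□□□□□
□□□□□□□□□
□□□□□□□□□
[6] □□□□□□□□□
□□□□□□□□□
□□□□□□□□□
□□□□■>□□□
□□□■□□□□□
□□□■■□□□□
□□□□□□□□□
□□□□□□□□□
□□□□□□□□□
[7] □□□□□□□□□
□□□□□□□□□
□□□□□□□□□
□□□□■■□□□
□□□■□v□□□
□□□■■□□□□
□□□□□□□□□
□□□□□□□□□
□□□□□□□□□
[8] □□□□□□□□□
□□□□□□□□□
□□□□□□□□□
□□□□■■□□□
□□□■<■□□□
□□□■■□□□□
□□□□□□□□□
□□□□□□□□□
□□□□□□□□□
[9] □□□□□□□□□
□□□□□□□□□
□□□□□□□□□
□□□□^■□□□
□□□■■■□□□
□□□■■□□□□
□□□□□□□□□
□□□□□□□□□
□□□□□□□□□
[10] □□□□□□□□□
□□□□□□□□□
□□□□□□□□□
□□□<□■□□□
□□□■■■□□□
□□□■■□□□□
□□□□□□□□□
□□□□□□□□□
□□□□□□□□□
[11] □□□□□□□□□
□□□□□□□□□
□□□^□□□□□
□□□■□■□□□
□□□■■■□□□
□□□■■□□□□
□□□□□□□□□
□□□□□□□□□
□□□□□□□□□
[12] □□□□□□□□□
□□□□□□□□□
□□□■>□□□□
□□□■□■□□□
□□□■■■□□□
□□□■■□□□□
□□□□□□□□□
□□□□□□□□□
□□□□□□□□□
[13] □□□□□□□□□
□□□□□□□□□
□□□■■□□□□
□□□■v■□□□
□□□■■■□□□
□□□■■□□□□
□□□□□□□□□
□□□□□□□□□
□□□□□□□□□
[14] □□□□□□□□□
□□□□□□□□□
□□□■■□□□□
□□□<■■□□□
□□□■■■□□□
□□□■■□□□□
□□□□□□□□□
□□□□□□□□□
□□□□□□□□□
[15] □□□□□□□□□
□□□□□□□□□
□□□■■□□□□
□□□□■■□□□
□□□v■■□□□
□□□■■□□□□
□□□□□□□□□
□□□□□□□□□
□□□□□□□□□
[16] □□□□□□□□□
□□□□□□□□□
□□□■■□□□□
□□□□■■□□□
□□□□>■□□□
□□□■■□□□□
□□□□□□□□□
□□□□□□□□□
□□□□□□□□□
[17] □□□□□□□□□
□□□□□□□□□
□□□■■□□□□
□□□□^■□□□
□□□□□■□□□
□□□■■□□□□
□□□□□□□□□
□□□□□□□□□
□□□□□□□□□
[18] □□□□□□□□□
□□□□□□□□□
□□□■■□□□□
□□□<□■□□□
□□□□□■□□□
□□□■■□□□□
□□□□□□□□□
□□□□□□□□□
□□□□□□□□□
[19] □□□□□□□□□
□□□□□□□□□
□□□^■□□□□
□□□■□■□□□
□□□□□■□□□
□□□■■□□□□
□□□□□□□□□
□□□□□□□□□
□□□□□□□□□
[20] □□□□□□□□□
□□□□□□□□□
□□<□■□□□□
□□□■□■□□□
□□□□□■□□□
□□□■■□□□□
□□□□□□□□□
□□□□□□□□□
□□□□□□□□□
[21] □□□□□□□□□
□□^□□□□□□
□□■□■□□□□
□□□■□■□□□
□□□□□■□□□
□□□■■□□□□
□□□□□□□□□
□□□□□□□□□
□□□□□□□□□
[22] □□□□□□□□□
□□■>□□□□□
□□■□■□□□□
□□□■□■□□□
□□□□□■□□□
□□□■■□□□□
□□□□□□□□□
□□□□□□□□□
□□□□□□□□□
[23] □□□□□□□□□
□□■■□□□□□
□□■v■□□□□
□□□■□■□□□
□□□□□■□□□
□□□■■□□□□
□□□□□□□□□
□□□□□□□□□
□□□□□□□□□
[24] □□□□□□□□□
□□■■□□□□□
□□<■■□□□□
□□□■□■□□□
□□□□□■□□□
□□□■■□□□□
□□□□□□□□□
□□□□□□□□□
□□□□□□□□□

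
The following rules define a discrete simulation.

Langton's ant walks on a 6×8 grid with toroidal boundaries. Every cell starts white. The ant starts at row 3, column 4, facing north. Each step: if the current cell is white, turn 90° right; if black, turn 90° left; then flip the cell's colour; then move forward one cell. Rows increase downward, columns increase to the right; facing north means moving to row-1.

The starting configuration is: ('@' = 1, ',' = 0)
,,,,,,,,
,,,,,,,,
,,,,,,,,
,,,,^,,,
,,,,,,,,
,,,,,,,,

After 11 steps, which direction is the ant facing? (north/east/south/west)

0) ,,,,,,,,
,,,,,,,,
,,,,,,,,
,,,,^,,,
,,,,,,,,
,,,,,,,,
1) ,,,,,,,,
,,,,,,,,
,,,,,,,,
,,,,@>,,
,,,,,,,,
,,,,,,,,
2) ,,,,,,,,
,,,,,,,,
,,,,,,,,
,,,,@@,,
,,,,,v,,
,,,,,,,,
3) ,,,,,,,,
,,,,,,,,
,,,,,,,,
,,,,@@,,
,,,,<@,,
,,,,,,,,
4) ,,,,,,,,
,,,,,,,,
,,,,,,,,
,,,,^@,,
,,,,@@,,
,,,,,,,,
5) ,,,,,,,,
,,,,,,,,
,,,,,,,,
,,,<,@,,
,,,,@@,,
,,,,,,,,
6) ,,,,,,,,
,,,,,,,,
,,,^,,,,
,,,@,@,,
,,,,@@,,
,,,,,,,,
7) ,,,,,,,,
,,,,,,,,
,,,@>,,,
,,,@,@,,
,,,,@@,,
,,,,,,,,
8) ,,,,,,,,
,,,,,,,,
,,,@@,,,
,,,@v@,,
,,,,@@,,
,,,,,,,,
9) ,,,,,,,,
,,,,,,,,
,,,@@,,,
,,,<@@,,
,,,,@@,,
,,,,,,,,
10) ,,,,,,,,
,,,,,,,,
,,,@@,,,
,,,,@@,,
,,,v@@,,
,,,,,,,,
11) ,,,,,,,,
,,,,,,,,
,,,@@,,,
,,,,@@,,
,,<@@@,,
,,,,,,,,

west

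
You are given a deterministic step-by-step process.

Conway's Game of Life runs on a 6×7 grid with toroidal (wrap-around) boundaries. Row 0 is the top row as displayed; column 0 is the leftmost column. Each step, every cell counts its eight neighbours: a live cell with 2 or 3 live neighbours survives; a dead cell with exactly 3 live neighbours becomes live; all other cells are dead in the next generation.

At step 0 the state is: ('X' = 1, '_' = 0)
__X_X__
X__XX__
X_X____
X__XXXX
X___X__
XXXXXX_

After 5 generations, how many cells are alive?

step 0: __X_X__
X__XX__
X_X____
X__XXXX
X___X__
XXXXXX_
step 1: X_____X
__X_X__
X_X____
X__XXX_
_______
X_X__XX
step 2: X__X___
X__X__X
__X__XX
_X_XX_X
XX_X___
XX___X_
step 3: __X_X__
XXXXXX_
_XX____
_X_XX_X
___X_X_
____X__
step 4: __X____
X___XX_
______X
XX_XXX_
__XX_X_
____XX_
step 5: ___X__X
_____XX
_X_X___
XX_X_X_
_XX____
__X_XX_

15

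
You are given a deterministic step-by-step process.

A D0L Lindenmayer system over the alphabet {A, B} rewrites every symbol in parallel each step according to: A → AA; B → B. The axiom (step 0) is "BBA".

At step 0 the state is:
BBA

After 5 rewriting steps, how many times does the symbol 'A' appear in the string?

32

0) BBA
1) BBAA
2) BBAAAA
3) BBAAAAAAAA
4) BBAAAAAAAAAAAAAAAA
5) BBAAAAAAAAAAAAAAAAAAAAAAAAAAAAAAAA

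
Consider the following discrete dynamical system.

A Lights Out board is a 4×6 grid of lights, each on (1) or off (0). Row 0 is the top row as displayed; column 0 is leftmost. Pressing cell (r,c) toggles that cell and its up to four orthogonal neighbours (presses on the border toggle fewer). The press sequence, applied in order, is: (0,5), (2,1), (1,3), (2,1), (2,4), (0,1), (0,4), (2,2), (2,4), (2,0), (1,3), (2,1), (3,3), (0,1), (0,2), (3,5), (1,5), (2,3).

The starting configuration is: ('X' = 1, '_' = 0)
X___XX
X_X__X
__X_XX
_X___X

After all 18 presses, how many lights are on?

gen 0: X___XX
X_X__X
__X_XX
_X___X
gen 1: X_____
X_X___
__X_XX
_X___X
gen 2: X_____
XXX___
XX__XX
_____X
gen 3: X__X__
XX_XX_
XX_XXX
_____X
gen 4: X__X__
X__XX_
__XXXX
_X___X
gen 5: X__X__
X__X__
__X___
_X__XX
gen 6: _XXX__
XX_X__
__X___
_X__XX
gen 7: _XX_XX
XX_XX_
__X___
_X__XX
gen 8: _XX_XX
XXXXX_
_X_X__
_XX_XX
gen 9: _XX_XX
XXXX__
_X__XX
_XX__X
gen 10: _XX_XX
_XXX__
X___XX
XXX__X
gen 11: _XXXXX
_X__X_
X__XXX
XXX__X
gen 12: _XXXXX
____X_
_XXXXX
X_X__X
gen 13: _XXXXX
____X_
_XX_XX
X__XXX
gen 14: X__XXX
_X__X_
_XX_XX
X__XXX
gen 15: XXX_XX
_XX_X_
_XX_XX
X__XXX
gen 16: XXX_XX
_XX_X_
_XX_X_
X__X__
gen 17: XXX_X_
_XX__X
_XX_XX
X__X__
gen 18: XXX_X_
_XXX_X
_X_X_X
X_____

12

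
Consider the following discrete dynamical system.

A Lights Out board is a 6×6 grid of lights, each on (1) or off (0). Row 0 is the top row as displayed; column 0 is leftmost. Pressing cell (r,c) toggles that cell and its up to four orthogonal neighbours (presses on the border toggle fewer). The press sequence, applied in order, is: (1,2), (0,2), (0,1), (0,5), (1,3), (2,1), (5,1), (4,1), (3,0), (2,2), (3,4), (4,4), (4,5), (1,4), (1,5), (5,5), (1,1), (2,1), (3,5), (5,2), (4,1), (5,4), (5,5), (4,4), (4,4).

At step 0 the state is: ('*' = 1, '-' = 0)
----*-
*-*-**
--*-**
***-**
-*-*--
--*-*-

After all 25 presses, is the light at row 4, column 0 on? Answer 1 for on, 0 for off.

[0] ----*-
*-*-**
--*-**
***-**
-*-*--
--*-*-
[1] --*-*-
**-***
----**
***-**
-*-*--
--*-*-
[2] -*-**-
******
----**
***-**
-*-*--
--*-*-
[3] *-***-
*-****
----**
***-**
-*-*--
--*-*-
[4] *-**-*
*-***-
----**
***-**
-*-*--
--*-*-
[5] *-*--*
*-----
---***
***-**
-*-*--
--*-*-
[6] *-*--*
**----
******
*-*-**
-*-*--
--*-*-
[7] *-*--*
**----
******
*-*-**
---*--
**--*-
[8] *-*--*
**----
******
***-**
****--
*---*-
[9] *-*--*
**----
-*****
--*-**
-***--
*---*-
[10] *-*--*
***---
----**
----**
-***--
*---*-
[11] *-*--*
***---
-----*
---*--
-****-
*---*-
[12] *-*--*
***---
-----*
---**-
-**--*
*-----
[13] *-*--*
***---
-----*
---***
-**-*-
*----*
[14] *-*-**
******
----**
---***
-**-*-
*----*
[15] *-*-*-
****--
----*-
---***
-**-*-
*----*
[16] *-*-*-
****--
----*-
---***
-**-**
*---*-
[17] ***-*-
---*--
-*--*-
---***
-**-**
*---*-
[18] ***-*-
-*-*--
*-*-*-
-*-***
-**-**
*---*-
[19] ***-*-
-*-*--
*-*-**
-*-*--
-**-*-
*---*-
[20] ***-*-
-*-*--
*-*-**
-*-*--
-*--*-
*****-
[21] ***-*-
-*-*--
*-*-**
---*--
*-*-*-
*-***-
[22] ***-*-
-*-*--
*-*-**
---*--
*-*---
*-*--*
[23] ***-*-
-*-*--
*-*-**
---*--
*-*--*
*-*-*-
[24] ***-*-
-*-*--
*-*-**
---**-
*-***-
*-*---
[25] ***-*-
-*-*--
*-*-**
---*--
*-*--*
*-*-*-

1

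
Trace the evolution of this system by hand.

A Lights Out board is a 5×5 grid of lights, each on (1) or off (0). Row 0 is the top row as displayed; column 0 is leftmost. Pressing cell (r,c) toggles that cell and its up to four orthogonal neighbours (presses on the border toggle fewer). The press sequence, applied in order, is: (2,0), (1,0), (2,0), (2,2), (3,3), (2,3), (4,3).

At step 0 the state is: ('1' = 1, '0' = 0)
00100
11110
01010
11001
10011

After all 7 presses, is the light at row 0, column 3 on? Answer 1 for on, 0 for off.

0

k=0  00100
11110
01010
11001
10011
k=1  00100
01110
10010
01001
10011
k=2  10100
10110
00010
01001
10011
k=3  10100
00110
11010
11001
10011
k=4  10100
00010
10100
11101
10011
k=5  10100
00010
10110
11010
10001
k=6  10100
00000
10001
11000
10001
k=7  10100
00000
10001
11010
10110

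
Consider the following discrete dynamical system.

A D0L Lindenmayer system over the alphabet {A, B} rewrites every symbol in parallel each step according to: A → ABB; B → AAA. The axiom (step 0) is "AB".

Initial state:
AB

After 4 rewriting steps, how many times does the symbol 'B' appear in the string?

68

t=0: AB
t=1: ABBAAA
t=2: ABBAAAAAAABBABBABB
t=3: ABBAAAAAAABBABBABBABBABBABBABBAAAAAAABBAAAAAAABBAAAAAA
t=4: ABBAAAAAAABBABBABBABBABBABBABBAAAAAAABBAAAAAAABBAAAAAAABBA…BABBABBAAAAAAABBABBABBABBABBABBABBAAAAAAABBABBABBABBABBABB  (len 162)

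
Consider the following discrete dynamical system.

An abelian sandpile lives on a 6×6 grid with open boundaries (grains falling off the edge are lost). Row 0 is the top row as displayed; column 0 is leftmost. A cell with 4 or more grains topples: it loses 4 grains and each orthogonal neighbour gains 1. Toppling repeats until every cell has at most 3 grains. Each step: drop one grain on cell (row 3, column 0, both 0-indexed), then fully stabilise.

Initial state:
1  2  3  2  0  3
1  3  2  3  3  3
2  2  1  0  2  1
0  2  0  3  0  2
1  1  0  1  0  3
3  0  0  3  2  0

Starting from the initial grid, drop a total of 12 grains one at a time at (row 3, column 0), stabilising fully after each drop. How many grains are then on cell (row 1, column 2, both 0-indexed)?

3

k=0  1  2  3  2  0  3
1  3  2  3  3  3
2  2  1  0  2  1
0  2  0  3  0  2
1  1  0  1  0  3
3  0  0  3  2  0
k=1  1  2  3  2  0  3
1  3  2  3  3  3
2  2  1  0  2  1
1  2  0  3  0  2
1  1  0  1  0  3
3  0  0  3  2  0
k=2  1  2  3  2  0  3
1  3  2  3  3  3
2  2  1  0  2  1
2  2  0  3  0  2
1  1  0  1  0  3
3  0  0  3  2  0
k=3  1  2  3  2  0  3
1  3  2  3  3  3
2  2  1  0  2  1
3  2  0  3  0  2
1  1  0  1  0  3
3  0  0  3  2  0
k=4  1  2  3  2  0  3
1  3  2  3  3  3
3  2  1  0  2  1
0  3  0  3  0  2
2  1  0  1  0  3
3  0  0  3  2  0
k=5  1  2  3  2  0  3
1  3  2  3  3  3
3  2  1  0  2  1
1  3  0  3  0  2
2  1  0  1  0  3
3  0  0  3  2  0
k=6  1  2  3  2  0  3
1  3  2  3  3  3
3  2  1  0  2  1
2  3  0  3  0  2
2  1  0  1  0  3
3  0  0  3  2  0
k=7  1  2  3  2  0  3
1  3  2  3  3  3
3  2  1  0  2  1
3  3  0  3  0  2
2  1  0  1  0  3
3  0  0  3  2  0
k=8  1  3  3  2  0  3
3  0  3  3  3  3
1  1  2  0  2  1
2  1  1  3  0  2
3  2  0  1  0  3
3  0  0  3  2  0
k=9  1  3  3  2  0  3
3  0  3  3  3  3
1  1  2  0  2  1
3  1  1  3  0  2
3  2  0  1  0  3
3  0  0  3  2  0
k=10  1  3  3  2  0  3
3  0  3  3  3  3
2  1  2  0  2  1
1  2  1  3  0  2
1  3  0  1  0  3
0  1  0  3  2  0
k=11  1  3  3  2  0  3
3  0  3  3  3  3
2  1  2  0  2  1
2  2  1  3  0  2
1  3  0  1  0  3
0  1  0  3  2  0
k=12  1  3  3  2  0  3
3  0  3  3  3  3
2  1  2  0  2  1
3  2  1  3  0  2
1  3  0  1  0  3
0  1  0  3  2  0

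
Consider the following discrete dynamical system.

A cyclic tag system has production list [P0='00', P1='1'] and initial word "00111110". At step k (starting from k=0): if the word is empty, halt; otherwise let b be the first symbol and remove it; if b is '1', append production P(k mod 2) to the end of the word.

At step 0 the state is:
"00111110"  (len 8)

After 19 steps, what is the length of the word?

t=0: "00111110"  (len 8)
t=1: "0111110"  (len 7)
t=2: "111110"  (len 6)
t=3: "1111000"  (len 7)
t=4: "1110001"  (len 7)
t=5: "11000100"  (len 8)
t=6: "10001001"  (len 8)
t=7: "000100100"  (len 9)
t=8: "00100100"  (len 8)
t=9: "0100100"  (len 7)
t=10: "100100"  (len 6)
t=11: "0010000"  (len 7)
t=12: "010000"  (len 6)
t=13: "10000"  (len 5)
t=14: "00001"  (len 5)
t=15: "0001"  (len 4)
t=16: "001"  (len 3)
t=17: "01"  (len 2)
t=18: "1"  (len 1)
t=19: "00"  (len 2)

2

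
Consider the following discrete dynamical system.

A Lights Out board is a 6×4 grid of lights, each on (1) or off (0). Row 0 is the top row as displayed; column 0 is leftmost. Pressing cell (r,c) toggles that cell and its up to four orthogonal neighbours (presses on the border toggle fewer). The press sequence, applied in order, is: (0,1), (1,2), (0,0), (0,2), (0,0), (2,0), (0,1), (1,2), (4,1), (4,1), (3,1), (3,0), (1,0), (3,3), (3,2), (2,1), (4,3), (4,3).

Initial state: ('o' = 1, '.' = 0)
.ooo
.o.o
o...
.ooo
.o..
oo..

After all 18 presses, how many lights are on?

15

k=0  .ooo
.o.o
o...
.ooo
.o..
oo..
k=1  o..o
...o
o...
.ooo
.o..
oo..
k=2  o.oo
.oo.
o.o.
.ooo
.o..
oo..
k=3  .ooo
ooo.
o.o.
.ooo
.o..
oo..
k=4  ....
oo..
o.o.
.ooo
.o..
oo..
k=5  oo..
.o..
o.o.
.ooo
.o..
oo..
k=6  oo..
oo..
.oo.
oooo
.o..
oo..
k=7  ..o.
o...
.oo.
oooo
.o..
oo..
k=8  ....
oooo
.o..
oooo
.o..
oo..
k=9  ....
oooo
.o..
o.oo
o.o.
o...
k=10  ....
oooo
.o..
oooo
.o..
oo..
k=11  ....
oooo
....
...o
....
oo..
k=12  ....
oooo
o...
oo.o
o...
oo..
k=13  o...
..oo
....
oo.o
o...
oo..
k=14  o...
..oo
...o
ooo.
o..o
oo..
k=15  o...
..oo
..oo
o..o
o.oo
oo..
k=16  o...
.ooo
oo.o
oo.o
o.oo
oo..
k=17  o...
.ooo
oo.o
oo..
o...
oo.o
k=18  o...
.ooo
oo.o
oo.o
o.oo
oo..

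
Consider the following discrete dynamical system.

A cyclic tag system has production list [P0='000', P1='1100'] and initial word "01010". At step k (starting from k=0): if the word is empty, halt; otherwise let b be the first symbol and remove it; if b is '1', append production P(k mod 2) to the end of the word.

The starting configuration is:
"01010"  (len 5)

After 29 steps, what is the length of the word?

19

[0] "01010"  (len 5)
[1] "1010"  (len 4)
[2] "0101100"  (len 7)
[3] "101100"  (len 6)
[4] "011001100"  (len 9)
[5] "11001100"  (len 8)
[6] "10011001100"  (len 11)
[7] "0011001100000"  (len 13)
[8] "011001100000"  (len 12)
[9] "11001100000"  (len 11)
[10] "10011000001100"  (len 14)
[11] "0011000001100000"  (len 16)
[12] "011000001100000"  (len 15)
[13] "11000001100000"  (len 14)
[14] "10000011000001100"  (len 17)
[15] "0000011000001100000"  (len 19)
[16] "000011000001100000"  (len 18)
[17] "00011000001100000"  (len 17)
[18] "0011000001100000"  (len 16)
[19] "011000001100000"  (len 15)
[20] "11000001100000"  (len 14)
[21] "1000001100000000"  (len 16)
[22] "0000011000000001100"  (len 19)
[23] "000011000000001100"  (len 18)
[24] "00011000000001100"  (len 17)
[25] "0011000000001100"  (len 16)
[26] "011000000001100"  (len 15)
[27] "11000000001100"  (len 14)
[28] "10000000011001100"  (len 17)
[29] "0000000011001100000"  (len 19)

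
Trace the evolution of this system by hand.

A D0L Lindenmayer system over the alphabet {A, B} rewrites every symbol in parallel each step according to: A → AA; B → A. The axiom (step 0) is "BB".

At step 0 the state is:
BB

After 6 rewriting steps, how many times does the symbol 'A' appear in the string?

64

t=0: BB
t=1: AA
t=2: AAAA
t=3: AAAAAAAA
t=4: AAAAAAAAAAAAAAAA
t=5: AAAAAAAAAAAAAAAAAAAAAAAAAAAAAAAA
t=6: AAAAAAAAAAAAAAAAAAAAAAAAAAAAAAAAAAAAAAAAAAAAAAAAAAAAAAAAAAAAAAAA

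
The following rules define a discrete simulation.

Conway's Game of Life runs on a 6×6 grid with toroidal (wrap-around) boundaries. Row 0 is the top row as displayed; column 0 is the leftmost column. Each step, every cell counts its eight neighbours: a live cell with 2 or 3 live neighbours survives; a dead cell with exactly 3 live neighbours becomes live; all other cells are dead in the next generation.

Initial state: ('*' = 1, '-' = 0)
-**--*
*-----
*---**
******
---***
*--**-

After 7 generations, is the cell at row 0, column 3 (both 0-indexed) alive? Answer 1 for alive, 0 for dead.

0

[0] -**--*
*-----
*---**
******
---***
*--**-
[1] -*****
----*-
--*---
-**---
------
**----
[2] -*****
-*--**
-***--
-**---
*-*---
**-***
[3] ------
-----*
---**-
*-----
----*-
------
[4] ------
----*-
----**
---***
------
------
[5] ------
----**
------
---*-*
----*-
------
[6] ------
------
-----*
----*-
----*-
------
[7] ------
------
------
----**
------
------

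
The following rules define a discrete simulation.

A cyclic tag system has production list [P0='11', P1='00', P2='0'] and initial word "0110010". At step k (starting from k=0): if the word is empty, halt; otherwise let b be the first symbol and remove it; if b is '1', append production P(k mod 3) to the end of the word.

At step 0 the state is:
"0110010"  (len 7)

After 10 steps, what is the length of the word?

1

[0] "0110010"  (len 7)
[1] "110010"  (len 6)
[2] "1001000"  (len 7)
[3] "0010000"  (len 7)
[4] "010000"  (len 6)
[5] "10000"  (len 5)
[6] "00000"  (len 5)
[7] "0000"  (len 4)
[8] "000"  (len 3)
[9] "00"  (len 2)
[10] "0"  (len 1)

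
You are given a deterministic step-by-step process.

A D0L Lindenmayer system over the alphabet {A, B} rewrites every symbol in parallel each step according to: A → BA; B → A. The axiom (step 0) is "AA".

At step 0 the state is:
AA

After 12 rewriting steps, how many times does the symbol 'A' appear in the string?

gen 0: AA
gen 1: BABA
gen 2: ABAABA
gen 3: BAABABAABA
gen 4: ABABAABAABABAABA
gen 5: BAABAABABAABABAABAABABAABA
gen 6: ABABAABABAABAABABAABAABABAABABAABAABABAABA
gen 7: BAABAABABAABAABABAABABAABAABABAABABAABAABABAABAABABAABABAABAABABAABA
gen 8: ABABAABABAABAABABAABABAABAABABAABAABABAABABAABAABABAABAABABAABABAABAABABAABABAABAABABAABAABABAABABAABAABABAABA
gen 9: BAABAABABAABAABABAABABAABAABABAABAABABAABABAABAABABAABABAA…ABAABABAABABAABAABABAABABAABAABABAABAABABAABABAABAABABAABA  (len 178)
gen 10: ABABAABABAABAABABAABABAABAABABAABAABABAABABAABAABABAABABAA…ABAABABAABABAABAABABAABABAABAABABAABAABABAABABAABAABABAABA  (len 288)
gen 11: BAABAABABAABAABABAABABAABAABABAABAABABAABABAABAABABAABABAA…ABAABABAABABAABAABABAABABAABAABABAABAABABAABABAABAABABAABA  (len 466)
gen 12: ABABAABABAABAABABAABABAABAABABAABAABABAABABAABAABABAABABAA…ABAABABAABABAABAABABAABABAABAABABAABAABABAABABAABAABABAABA  (len 754)

466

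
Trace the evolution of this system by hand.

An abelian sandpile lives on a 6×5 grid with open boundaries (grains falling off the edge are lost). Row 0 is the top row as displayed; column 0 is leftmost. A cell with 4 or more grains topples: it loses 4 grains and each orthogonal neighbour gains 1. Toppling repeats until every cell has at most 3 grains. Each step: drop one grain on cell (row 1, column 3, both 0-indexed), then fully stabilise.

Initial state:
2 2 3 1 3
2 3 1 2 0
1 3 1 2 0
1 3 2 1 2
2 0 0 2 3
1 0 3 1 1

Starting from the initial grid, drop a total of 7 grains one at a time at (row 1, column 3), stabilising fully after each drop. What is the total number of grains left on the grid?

55

step 0: 2 2 3 1 3
2 3 1 2 0
1 3 1 2 0
1 3 2 1 2
2 0 0 2 3
1 0 3 1 1
step 1: 2 2 3 1 3
2 3 1 3 0
1 3 1 2 0
1 3 2 1 2
2 0 0 2 3
1 0 3 1 1
step 2: 2 2 3 2 3
2 3 2 0 1
1 3 1 3 0
1 3 2 1 2
2 0 0 2 3
1 0 3 1 1
step 3: 2 2 3 2 3
2 3 2 1 1
1 3 1 3 0
1 3 2 1 2
2 0 0 2 3
1 0 3 1 1
step 4: 2 2 3 2 3
2 3 2 2 1
1 3 1 3 0
1 3 2 1 2
2 0 0 2 3
1 0 3 1 1
step 5: 2 2 3 2 3
2 3 2 3 1
1 3 1 3 0
1 3 2 1 2
2 0 0 2 3
1 0 3 1 1
step 6: 2 2 3 3 3
2 3 3 1 2
1 3 2 0 1
1 3 2 2 2
2 0 0 2 3
1 0 3 1 1
step 7: 2 2 3 3 3
2 3 3 2 2
1 3 2 0 1
1 3 2 2 2
2 0 0 2 3
1 0 3 1 1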